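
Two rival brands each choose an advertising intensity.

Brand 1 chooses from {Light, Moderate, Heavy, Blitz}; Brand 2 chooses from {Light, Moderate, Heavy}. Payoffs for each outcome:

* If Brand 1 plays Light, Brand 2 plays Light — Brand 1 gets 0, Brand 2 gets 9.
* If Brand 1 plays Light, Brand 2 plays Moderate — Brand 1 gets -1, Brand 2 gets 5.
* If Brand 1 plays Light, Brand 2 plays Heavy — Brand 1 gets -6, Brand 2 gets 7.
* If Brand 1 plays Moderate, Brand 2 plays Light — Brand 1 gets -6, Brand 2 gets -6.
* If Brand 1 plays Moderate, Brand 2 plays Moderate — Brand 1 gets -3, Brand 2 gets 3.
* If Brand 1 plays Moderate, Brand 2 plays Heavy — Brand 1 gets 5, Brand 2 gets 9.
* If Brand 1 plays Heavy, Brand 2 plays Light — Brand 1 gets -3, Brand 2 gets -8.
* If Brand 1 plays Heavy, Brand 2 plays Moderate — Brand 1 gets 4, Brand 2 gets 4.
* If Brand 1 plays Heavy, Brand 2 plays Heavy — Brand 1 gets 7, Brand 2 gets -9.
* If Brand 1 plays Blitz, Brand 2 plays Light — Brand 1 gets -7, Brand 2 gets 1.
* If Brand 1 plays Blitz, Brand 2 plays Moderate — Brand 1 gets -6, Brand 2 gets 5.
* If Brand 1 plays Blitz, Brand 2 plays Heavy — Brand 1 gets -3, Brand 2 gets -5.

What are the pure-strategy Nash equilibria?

Mark each player's best response to every combination of opponents' strategies; a profile where every player is best-responding is a pure Nash equilibrium.
Brand 1 against Light: payoffs 0, -6, -3, -7 → best response Light.
Brand 1 against Moderate: payoffs -1, -3, 4, -6 → best response Heavy.
Brand 1 against Heavy: payoffs -6, 5, 7, -3 → best response Heavy.
Brand 2 against Light: payoffs 9, 5, 7 → best response Light.
Brand 2 against Moderate: payoffs -6, 3, 9 → best response Heavy.
Brand 2 against Heavy: payoffs -8, 4, -9 → best response Moderate.
Brand 2 against Blitz: payoffs 1, 5, -5 → best response Moderate.
Mutual best responses: (Light, Light); (Heavy, Moderate).

(Light, Light) and (Heavy, Moderate)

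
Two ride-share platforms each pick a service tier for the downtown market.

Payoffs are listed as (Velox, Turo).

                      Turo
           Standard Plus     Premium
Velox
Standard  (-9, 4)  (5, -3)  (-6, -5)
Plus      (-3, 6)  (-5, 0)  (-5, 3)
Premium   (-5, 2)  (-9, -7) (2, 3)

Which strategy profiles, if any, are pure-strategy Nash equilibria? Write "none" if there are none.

(Standard, Standard): Velox can switch to Plus (-9 → -3). Not NE.
(Standard, Plus): Turo can switch to Standard (-3 → 4). Not NE.
(Standard, Premium): Velox can switch to Plus (-6 → -5). Not NE.
(Plus, Standard): Velox gets -3, best alternative -5; Turo gets 6, best alternative 3. No profitable deviation — NE.
(Plus, Plus): Velox can switch to Standard (-5 → 5). Not NE.
(Plus, Premium): Velox can switch to Premium (-5 → 2). Not NE.
(Premium, Standard): Velox can switch to Plus (-5 → -3). Not NE.
(Premium, Plus): Velox can switch to Standard (-9 → 5). Not NE.
(Premium, Premium): Velox gets 2, best alternative -5; Turo gets 3, best alternative 2. No profitable deviation — NE.

(Plus, Standard), (Premium, Premium)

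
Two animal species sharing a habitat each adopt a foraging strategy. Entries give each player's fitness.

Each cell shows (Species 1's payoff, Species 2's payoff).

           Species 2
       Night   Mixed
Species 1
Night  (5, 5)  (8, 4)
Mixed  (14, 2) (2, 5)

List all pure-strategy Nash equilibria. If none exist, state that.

There is no pure-strategy Nash equilibrium.

Species 1 against Night: payoffs 5, 14 → best response Mixed.
Species 1 against Mixed: payoffs 8, 2 → best response Night.
Species 2 against Night: payoffs 5, 4 → best response Night.
Species 2 against Mixed: payoffs 2, 5 → best response Mixed.
No profile is a mutual best response for all players.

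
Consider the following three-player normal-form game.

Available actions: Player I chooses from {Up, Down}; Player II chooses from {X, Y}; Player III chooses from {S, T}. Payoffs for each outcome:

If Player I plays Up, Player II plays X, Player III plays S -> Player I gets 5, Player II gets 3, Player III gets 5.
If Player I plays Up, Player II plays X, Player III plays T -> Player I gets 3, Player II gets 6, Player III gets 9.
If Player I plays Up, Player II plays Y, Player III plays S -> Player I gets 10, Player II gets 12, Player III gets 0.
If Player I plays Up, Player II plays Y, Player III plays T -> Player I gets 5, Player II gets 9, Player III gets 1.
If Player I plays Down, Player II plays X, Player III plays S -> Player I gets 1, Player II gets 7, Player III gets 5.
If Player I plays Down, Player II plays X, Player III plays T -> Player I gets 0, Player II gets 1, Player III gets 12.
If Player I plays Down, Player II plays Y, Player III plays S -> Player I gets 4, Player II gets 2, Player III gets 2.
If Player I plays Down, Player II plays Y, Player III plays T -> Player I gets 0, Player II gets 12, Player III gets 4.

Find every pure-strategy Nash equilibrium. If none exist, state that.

(Up, X, S): Player II can switch to Y (3 → 12). Not NE.
(Up, X, T): Player II can switch to Y (6 → 9). Not NE.
(Up, Y, S): Player III can switch to T (0 → 1). Not NE.
(Up, Y, T): Player I gets 5, best alternative 0; Player II gets 9, best alternative 6; Player III gets 1, best alternative 0. No profitable deviation — NE.
(Down, X, S): Player I can switch to Up (1 → 5). Not NE.
(Down, X, T): Player I can switch to Up (0 → 3). Not NE.
(Down, Y, S): Player I can switch to Up (4 → 10). Not NE.
(Down, Y, T): Player I can switch to Up (0 → 5). Not NE.

The unique pure-strategy Nash equilibrium is (Up, Y, T).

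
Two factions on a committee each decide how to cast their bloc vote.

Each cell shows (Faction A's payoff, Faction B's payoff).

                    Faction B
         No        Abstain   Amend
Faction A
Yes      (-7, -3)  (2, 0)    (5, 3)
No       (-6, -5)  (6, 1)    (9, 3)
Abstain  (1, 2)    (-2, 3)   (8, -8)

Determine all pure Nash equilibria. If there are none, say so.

Faction A against No: payoffs -7, -6, 1 → best response Abstain.
Faction A against Abstain: payoffs 2, 6, -2 → best response No.
Faction A against Amend: payoffs 5, 9, 8 → best response No.
Faction B against Yes: payoffs -3, 0, 3 → best response Amend.
Faction B against No: payoffs -5, 1, 3 → best response Amend.
Faction B against Abstain: payoffs 2, 3, -8 → best response Abstain.
Mutual best responses: (No, Amend).

Pure NE: (No, Amend)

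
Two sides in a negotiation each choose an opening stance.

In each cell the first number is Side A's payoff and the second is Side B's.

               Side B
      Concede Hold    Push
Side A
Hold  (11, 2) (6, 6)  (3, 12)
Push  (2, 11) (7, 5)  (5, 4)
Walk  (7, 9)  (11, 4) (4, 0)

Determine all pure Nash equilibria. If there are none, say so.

(Hold, Concede): Side B can switch to Hold (2 → 6). Not NE.
(Hold, Hold): Side A can switch to Push (6 → 7). Not NE.
(Hold, Push): Side A can switch to Push (3 → 5). Not NE.
(Push, Concede): Side A can switch to Hold (2 → 11). Not NE.
(Push, Hold): Side A can switch to Walk (7 → 11). Not NE.
(Push, Push): Side B can switch to Concede (4 → 11). Not NE.
(Walk, Concede): Side A can switch to Hold (7 → 11). Not NE.
(Walk, Hold): Side B can switch to Concede (4 → 9). Not NE.
(Walk, Push): Side A can switch to Push (4 → 5). Not NE.

This game has no pure Nash equilibrium.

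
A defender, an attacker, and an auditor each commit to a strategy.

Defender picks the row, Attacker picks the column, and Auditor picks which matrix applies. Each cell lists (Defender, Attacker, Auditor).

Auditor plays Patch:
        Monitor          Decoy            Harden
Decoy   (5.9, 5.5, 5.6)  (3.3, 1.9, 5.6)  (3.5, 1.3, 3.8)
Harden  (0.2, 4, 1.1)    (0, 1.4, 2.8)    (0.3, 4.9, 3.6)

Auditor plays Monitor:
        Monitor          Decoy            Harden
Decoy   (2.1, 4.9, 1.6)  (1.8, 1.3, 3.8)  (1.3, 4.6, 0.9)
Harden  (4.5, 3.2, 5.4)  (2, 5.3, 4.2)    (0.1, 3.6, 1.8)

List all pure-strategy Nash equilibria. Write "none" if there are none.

The pure Nash equilibria are (Decoy, Monitor, Patch) and (Harden, Decoy, Monitor).

(Decoy, Monitor, Patch): Defender gets 5.9, best alternative 0.2; Attacker gets 5.5, best alternative 1.9; Auditor gets 5.6, best alternative 1.6. No profitable deviation — NE.
(Decoy, Monitor, Monitor): Defender can switch to Harden (2.1 → 4.5). Not NE.
(Decoy, Decoy, Patch): Attacker can switch to Monitor (1.9 → 5.5). Not NE.
(Decoy, Decoy, Monitor): Defender can switch to Harden (1.8 → 2). Not NE.
(Decoy, Harden, Patch): Attacker can switch to Monitor (1.3 → 5.5). Not NE.
(Decoy, Harden, Monitor): Attacker can switch to Monitor (4.6 → 4.9). Not NE.
(Harden, Monitor, Patch): Defender can switch to Decoy (0.2 → 5.9). Not NE.
(Harden, Monitor, Monitor): Attacker can switch to Decoy (3.2 → 5.3). Not NE.
(Harden, Decoy, Patch): Defender can switch to Decoy (0 → 3.3). Not NE.
(Harden, Decoy, Monitor): Defender gets 2, best alternative 1.8; Attacker gets 5.3, best alternative 3.6; Auditor gets 4.2, best alternative 2.8. No profitable deviation — NE.
(The remaining 2 profiles each have a profitable deviation by the same check.)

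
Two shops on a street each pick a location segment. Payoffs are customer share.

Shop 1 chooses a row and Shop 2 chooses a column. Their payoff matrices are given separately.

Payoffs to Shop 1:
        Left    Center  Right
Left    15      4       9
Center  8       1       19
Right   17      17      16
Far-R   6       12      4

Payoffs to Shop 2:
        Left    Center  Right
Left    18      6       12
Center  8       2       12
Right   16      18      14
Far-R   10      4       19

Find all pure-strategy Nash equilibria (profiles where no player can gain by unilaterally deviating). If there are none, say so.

For each player, find the best response to each opponent profile; mutual best responses are the pure NE.
Shop 1 against Left: payoffs 15, 8, 17, 6 → best response Right.
Shop 1 against Center: payoffs 4, 1, 17, 12 → best response Right.
Shop 1 against Right: payoffs 9, 19, 16, 4 → best response Center.
Shop 2 against Left: payoffs 18, 6, 12 → best response Left.
Shop 2 against Center: payoffs 8, 2, 12 → best response Right.
Shop 2 against Right: payoffs 16, 18, 14 → best response Center.
Shop 2 against Far-R: payoffs 10, 4, 19 → best response Right.
Mutual best responses: (Center, Right); (Right, Center).

The pure Nash equilibria are (Center, Right), (Right, Center).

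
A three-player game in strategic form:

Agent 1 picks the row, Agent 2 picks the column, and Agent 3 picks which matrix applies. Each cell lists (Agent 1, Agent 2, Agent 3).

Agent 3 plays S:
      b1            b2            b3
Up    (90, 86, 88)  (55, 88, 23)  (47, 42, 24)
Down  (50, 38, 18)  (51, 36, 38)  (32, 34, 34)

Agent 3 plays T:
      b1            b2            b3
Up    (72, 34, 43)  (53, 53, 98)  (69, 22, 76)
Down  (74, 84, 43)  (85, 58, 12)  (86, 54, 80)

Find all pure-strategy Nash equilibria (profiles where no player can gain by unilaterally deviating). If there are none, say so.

Pure NE: (Down, b1, T)

Mark each player's best response to every combination of opponents' strategies; a profile where every player is best-responding is a pure Nash equilibrium.
Agent 1 against (b1, S): payoffs 90, 50 → best response Up.
Agent 1 against (b1, T): payoffs 72, 74 → best response Down.
Agent 1 against (b2, S): payoffs 55, 51 → best response Up.
Agent 1 against (b2, T): payoffs 53, 85 → best response Down.
Agent 1 against (b3, S): payoffs 47, 32 → best response Up.
Agent 1 against (b3, T): payoffs 69, 86 → best response Down.
Agent 2 against (Up, S): payoffs 86, 88, 42 → best response b2.
Agent 2 against (Up, T): payoffs 34, 53, 22 → best response b2.
Agent 2 against (Down, S): payoffs 38, 36, 34 → best response b1.
Agent 2 against (Down, T): payoffs 84, 58, 54 → best response b1.
Agent 3 against (Up, b1): payoffs 88, 43 → best response S.
Agent 3 against (Up, b2): payoffs 23, 98 → best response T.
Agent 3 against (Up, b3): payoffs 24, 76 → best response T.
Agent 3 against (Down, b1): payoffs 18, 43 → best response T.
Agent 3 against (Down, b2): payoffs 38, 12 → best response S.
Agent 3 against (Down, b3): payoffs 34, 80 → best response T.
Mutual best responses: (Down, b1, T).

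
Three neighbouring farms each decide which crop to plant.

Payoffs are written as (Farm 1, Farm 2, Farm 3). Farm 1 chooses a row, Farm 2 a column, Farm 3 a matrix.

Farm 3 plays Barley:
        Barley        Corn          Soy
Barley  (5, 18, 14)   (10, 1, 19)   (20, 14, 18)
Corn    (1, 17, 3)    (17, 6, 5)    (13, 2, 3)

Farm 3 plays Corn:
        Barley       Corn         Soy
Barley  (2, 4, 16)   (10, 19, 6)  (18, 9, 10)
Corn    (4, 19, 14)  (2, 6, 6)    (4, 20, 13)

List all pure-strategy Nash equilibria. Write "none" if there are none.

There is no pure-strategy Nash equilibrium.

(Barley, Barley, Barley): Farm 3 can switch to Corn (14 → 16). Not NE.
(Barley, Barley, Corn): Farm 1 can switch to Corn (2 → 4). Not NE.
(Barley, Corn, Barley): Farm 1 can switch to Corn (10 → 17). Not NE.
(Barley, Corn, Corn): Farm 3 can switch to Barley (6 → 19). Not NE.
(Barley, Soy, Barley): Farm 2 can switch to Barley (14 → 18). Not NE.
(Barley, Soy, Corn): Farm 2 can switch to Corn (9 → 19). Not NE.
(Corn, Barley, Barley): Farm 1 can switch to Barley (1 → 5). Not NE.
(Corn, Barley, Corn): Farm 2 can switch to Soy (19 → 20). Not NE.
(Corn, Corn, Barley): Farm 2 can switch to Barley (6 → 17). Not NE.
(Corn, Corn, Corn): Farm 1 can switch to Barley (2 → 10). Not NE.
(Corn, Soy, Barley): Farm 1 can switch to Barley (13 → 20). Not NE.
(Corn, Soy, Corn): Farm 1 can switch to Barley (4 → 18). Not NE.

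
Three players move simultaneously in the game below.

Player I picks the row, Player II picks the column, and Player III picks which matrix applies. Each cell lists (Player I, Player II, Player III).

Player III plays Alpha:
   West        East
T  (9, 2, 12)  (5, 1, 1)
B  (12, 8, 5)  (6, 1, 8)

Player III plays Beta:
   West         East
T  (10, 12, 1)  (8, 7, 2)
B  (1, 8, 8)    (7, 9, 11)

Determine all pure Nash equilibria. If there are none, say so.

There is no pure-strategy Nash equilibrium.

Player I against (West, Alpha): payoffs 9, 12 → best response B.
Player I against (West, Beta): payoffs 10, 1 → best response T.
Player I against (East, Alpha): payoffs 5, 6 → best response B.
Player I against (East, Beta): payoffs 8, 7 → best response T.
Player II against (T, Alpha): payoffs 2, 1 → best response West.
Player II against (T, Beta): payoffs 12, 7 → best response West.
Player II against (B, Alpha): payoffs 8, 1 → best response West.
Player II against (B, Beta): payoffs 8, 9 → best response East.
Player III against (T, West): payoffs 12, 1 → best response Alpha.
Player III against (T, East): payoffs 1, 2 → best response Beta.
Player III against (B, West): payoffs 5, 8 → best response Beta.
Player III against (B, East): payoffs 8, 11 → best response Beta.
No profile is a mutual best response for all players.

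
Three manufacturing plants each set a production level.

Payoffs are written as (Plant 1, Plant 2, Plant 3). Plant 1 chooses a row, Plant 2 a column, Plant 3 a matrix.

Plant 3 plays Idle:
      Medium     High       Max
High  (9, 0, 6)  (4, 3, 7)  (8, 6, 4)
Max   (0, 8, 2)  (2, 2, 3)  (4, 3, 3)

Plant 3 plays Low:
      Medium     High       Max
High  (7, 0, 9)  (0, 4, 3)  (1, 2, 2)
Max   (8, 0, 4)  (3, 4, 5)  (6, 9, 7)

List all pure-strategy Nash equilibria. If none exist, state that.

Check each profile: it is a Nash equilibrium iff no player can strictly gain by switching unilaterally.
(High, Medium, Idle): Plant 2 can switch to High (0 → 3). Not NE.
(High, Medium, Low): Plant 1 can switch to Max (7 → 8). Not NE.
(High, High, Idle): Plant 2 can switch to Max (3 → 6). Not NE.
(High, High, Low): Plant 1 can switch to Max (0 → 3). Not NE.
(High, Max, Idle): Plant 1 gets 8, best alternative 4; Plant 2 gets 6, best alternative 3; Plant 3 gets 4, best alternative 2. No profitable deviation — NE.
(High, Max, Low): Plant 1 can switch to Max (1 → 6). Not NE.
(Max, Medium, Idle): Plant 1 can switch to High (0 → 9). Not NE.
(Max, Max, Low): Plant 1 gets 6, best alternative 1; Plant 2 gets 9, best alternative 4; Plant 3 gets 7, best alternative 3. No profitable deviation — NE.
(The remaining 4 profiles each have a profitable deviation by the same check.)

Pure-strategy Nash equilibria: (High, Max, Idle), (Max, Max, Low)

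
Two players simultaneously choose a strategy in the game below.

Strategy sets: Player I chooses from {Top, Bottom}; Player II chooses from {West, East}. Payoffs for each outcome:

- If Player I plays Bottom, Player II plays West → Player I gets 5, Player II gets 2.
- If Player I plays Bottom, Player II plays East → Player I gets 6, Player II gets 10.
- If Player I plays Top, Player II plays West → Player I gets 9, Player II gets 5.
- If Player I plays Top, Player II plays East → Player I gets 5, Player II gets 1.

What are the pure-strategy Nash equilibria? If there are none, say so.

Player I against West: payoffs 9, 5 → best response Top.
Player I against East: payoffs 5, 6 → best response Bottom.
Player II against Top: payoffs 5, 1 → best response West.
Player II against Bottom: payoffs 2, 10 → best response East.
Mutual best responses: (Top, West); (Bottom, East).

Pure-strategy Nash equilibria: (Top, West), (Bottom, East)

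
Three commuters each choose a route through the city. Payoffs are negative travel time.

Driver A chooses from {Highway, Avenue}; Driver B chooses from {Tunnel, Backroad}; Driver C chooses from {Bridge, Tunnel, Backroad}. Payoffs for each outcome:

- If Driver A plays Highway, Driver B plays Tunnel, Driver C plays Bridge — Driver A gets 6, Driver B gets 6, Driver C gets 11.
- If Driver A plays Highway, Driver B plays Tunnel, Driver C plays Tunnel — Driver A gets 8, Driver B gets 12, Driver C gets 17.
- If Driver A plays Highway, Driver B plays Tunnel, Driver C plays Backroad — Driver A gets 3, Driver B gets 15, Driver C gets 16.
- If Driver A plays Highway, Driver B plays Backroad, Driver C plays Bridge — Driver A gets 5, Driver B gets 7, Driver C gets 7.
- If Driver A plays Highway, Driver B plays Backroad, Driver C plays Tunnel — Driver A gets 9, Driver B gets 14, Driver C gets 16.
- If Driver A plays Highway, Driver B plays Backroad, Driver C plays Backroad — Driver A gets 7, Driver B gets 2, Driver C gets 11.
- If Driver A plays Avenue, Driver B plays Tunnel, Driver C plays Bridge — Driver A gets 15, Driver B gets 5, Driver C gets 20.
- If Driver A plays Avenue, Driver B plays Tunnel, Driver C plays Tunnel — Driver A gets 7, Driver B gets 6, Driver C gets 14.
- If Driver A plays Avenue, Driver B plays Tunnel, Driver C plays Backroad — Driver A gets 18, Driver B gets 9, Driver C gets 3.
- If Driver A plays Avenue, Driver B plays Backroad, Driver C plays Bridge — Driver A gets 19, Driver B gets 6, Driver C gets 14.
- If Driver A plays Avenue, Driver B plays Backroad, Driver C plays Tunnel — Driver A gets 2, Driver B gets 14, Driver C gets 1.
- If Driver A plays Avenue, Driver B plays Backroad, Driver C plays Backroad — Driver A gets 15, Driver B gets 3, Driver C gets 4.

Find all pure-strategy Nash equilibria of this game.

For each player, find the best response to each opponent profile; mutual best responses are the pure NE.
Driver A against (Tunnel, Bridge): payoffs 6, 15 → best response Avenue.
Driver A against (Tunnel, Tunnel): payoffs 8, 7 → best response Highway.
Driver A against (Tunnel, Backroad): payoffs 3, 18 → best response Avenue.
Driver A against (Backroad, Bridge): payoffs 5, 19 → best response Avenue.
Driver A against (Backroad, Tunnel): payoffs 9, 2 → best response Highway.
Driver A against (Backroad, Backroad): payoffs 7, 15 → best response Avenue.
Driver B against (Highway, Bridge): payoffs 6, 7 → best response Backroad.
Driver B against (Highway, Tunnel): payoffs 12, 14 → best response Backroad.
Driver B against (Highway, Backroad): payoffs 15, 2 → best response Tunnel.
Driver B against (Avenue, Bridge): payoffs 5, 6 → best response Backroad.
Driver B against (Avenue, Tunnel): payoffs 6, 14 → best response Backroad.
Driver B against (Avenue, Backroad): payoffs 9, 3 → best response Tunnel.
Driver C against (Highway, Tunnel): payoffs 11, 17, 16 → best response Tunnel.
Driver C against (Highway, Backroad): payoffs 7, 16, 11 → best response Tunnel.
Driver C against (Avenue, Tunnel): payoffs 20, 14, 3 → best response Bridge.
Driver C against (Avenue, Backroad): payoffs 14, 1, 4 → best response Bridge.
Mutual best responses: (Highway, Backroad, Tunnel); (Avenue, Backroad, Bridge).

The pure Nash equilibria are (Highway, Backroad, Tunnel); (Avenue, Backroad, Bridge).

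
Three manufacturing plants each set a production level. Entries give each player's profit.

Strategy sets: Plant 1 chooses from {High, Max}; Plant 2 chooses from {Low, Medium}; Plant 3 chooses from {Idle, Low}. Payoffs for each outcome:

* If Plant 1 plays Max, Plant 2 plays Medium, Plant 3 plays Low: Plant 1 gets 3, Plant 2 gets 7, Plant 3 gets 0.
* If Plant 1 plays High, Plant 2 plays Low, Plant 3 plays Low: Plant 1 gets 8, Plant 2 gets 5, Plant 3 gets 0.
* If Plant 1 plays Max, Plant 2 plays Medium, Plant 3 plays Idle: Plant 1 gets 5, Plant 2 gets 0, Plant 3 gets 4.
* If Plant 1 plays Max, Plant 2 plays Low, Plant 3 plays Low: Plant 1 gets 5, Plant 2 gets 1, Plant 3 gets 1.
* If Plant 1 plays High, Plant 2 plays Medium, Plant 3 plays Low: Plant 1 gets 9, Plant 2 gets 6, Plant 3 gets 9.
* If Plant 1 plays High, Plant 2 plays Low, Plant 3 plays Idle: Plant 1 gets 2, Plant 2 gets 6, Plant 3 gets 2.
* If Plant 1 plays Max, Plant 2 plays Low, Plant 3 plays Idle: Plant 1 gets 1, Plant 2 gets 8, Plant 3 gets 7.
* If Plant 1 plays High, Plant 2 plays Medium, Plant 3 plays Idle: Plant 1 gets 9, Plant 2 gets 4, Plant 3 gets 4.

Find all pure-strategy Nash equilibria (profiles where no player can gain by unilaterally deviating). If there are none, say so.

(High, Low, Idle) and (High, Medium, Low)

(High, Low, Idle): Plant 1 gets 2, best alternative 1; Plant 2 gets 6, best alternative 4; Plant 3 gets 2, best alternative 0. No profitable deviation — NE.
(High, Low, Low): Plant 2 can switch to Medium (5 → 6). Not NE.
(High, Medium, Idle): Plant 2 can switch to Low (4 → 6). Not NE.
(High, Medium, Low): Plant 1 gets 9, best alternative 3; Plant 2 gets 6, best alternative 5; Plant 3 gets 9, best alternative 4. No profitable deviation — NE.
(Max, Low, Idle): Plant 1 can switch to High (1 → 2). Not NE.
(Max, Low, Low): Plant 1 can switch to High (5 → 8). Not NE.
(Max, Medium, Idle): Plant 1 can switch to High (5 → 9). Not NE.
(Max, Medium, Low): Plant 1 can switch to High (3 → 9). Not NE.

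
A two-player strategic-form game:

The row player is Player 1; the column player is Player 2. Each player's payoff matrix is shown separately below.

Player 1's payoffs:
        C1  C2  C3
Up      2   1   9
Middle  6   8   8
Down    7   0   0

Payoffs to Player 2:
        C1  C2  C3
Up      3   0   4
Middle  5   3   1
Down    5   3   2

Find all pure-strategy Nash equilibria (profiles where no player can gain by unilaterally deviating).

For each strategy profile, look for a profitable unilateral deviation.
(Up, C1): Player 1 can switch to Middle (2 → 6). Not NE.
(Up, C2): Player 1 can switch to Middle (1 → 8). Not NE.
(Up, C3): Player 1 gets 9, best alternative 8; Player 2 gets 4, best alternative 3. No profitable deviation — NE.
(Middle, C1): Player 1 can switch to Down (6 → 7). Not NE.
(Middle, C2): Player 2 can switch to C1 (3 → 5). Not NE.
(Middle, C3): Player 1 can switch to Up (8 → 9). Not NE.
(Down, C1): Player 1 gets 7, best alternative 6; Player 2 gets 5, best alternative 3. No profitable deviation — NE.
(Down, C2): Player 1 can switch to Up (0 → 1). Not NE.
(Down, C3): Player 1 can switch to Up (0 → 9). Not NE.

The pure Nash equilibria are (Up, C3) and (Down, C1).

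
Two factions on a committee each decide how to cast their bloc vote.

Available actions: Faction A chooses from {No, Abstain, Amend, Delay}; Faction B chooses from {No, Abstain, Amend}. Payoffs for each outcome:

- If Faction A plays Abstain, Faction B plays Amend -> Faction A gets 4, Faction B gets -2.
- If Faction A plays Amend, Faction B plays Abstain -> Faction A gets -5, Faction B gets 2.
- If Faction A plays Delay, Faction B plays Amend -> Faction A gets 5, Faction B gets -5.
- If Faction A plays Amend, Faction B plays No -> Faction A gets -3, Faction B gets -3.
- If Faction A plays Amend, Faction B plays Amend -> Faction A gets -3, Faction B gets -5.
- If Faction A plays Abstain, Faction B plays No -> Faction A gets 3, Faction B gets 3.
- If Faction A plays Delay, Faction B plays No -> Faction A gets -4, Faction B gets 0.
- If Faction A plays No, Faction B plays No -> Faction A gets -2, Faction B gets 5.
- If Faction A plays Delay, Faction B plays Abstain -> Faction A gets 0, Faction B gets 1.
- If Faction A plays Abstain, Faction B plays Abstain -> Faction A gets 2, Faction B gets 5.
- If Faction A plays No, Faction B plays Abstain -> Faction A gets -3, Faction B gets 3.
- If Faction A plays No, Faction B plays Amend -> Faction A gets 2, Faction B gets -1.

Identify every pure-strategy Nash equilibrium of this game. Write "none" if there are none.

The unique pure-strategy Nash equilibrium is (Abstain, Abstain).

(No, No): Faction A can switch to Abstain (-2 → 3). Not NE.
(No, Abstain): Faction A can switch to Abstain (-3 → 2). Not NE.
(No, Amend): Faction A can switch to Abstain (2 → 4). Not NE.
(Abstain, No): Faction B can switch to Abstain (3 → 5). Not NE.
(Abstain, Abstain): Faction A gets 2, best alternative 0; Faction B gets 5, best alternative 3. No profitable deviation — NE.
(Abstain, Amend): Faction A can switch to Delay (4 → 5). Not NE.
(Amend, No): Faction A can switch to No (-3 → -2). Not NE.
(Amend, Abstain): Faction A can switch to No (-5 → -3). Not NE.
(Amend, Amend): Faction A can switch to No (-3 → 2). Not NE.
(Delay, No): Faction A can switch to No (-4 → -2). Not NE.
(Delay, Abstain): Faction A can switch to Abstain (0 → 2). Not NE.
(The remaining 1 profile has a profitable deviation by the same check.)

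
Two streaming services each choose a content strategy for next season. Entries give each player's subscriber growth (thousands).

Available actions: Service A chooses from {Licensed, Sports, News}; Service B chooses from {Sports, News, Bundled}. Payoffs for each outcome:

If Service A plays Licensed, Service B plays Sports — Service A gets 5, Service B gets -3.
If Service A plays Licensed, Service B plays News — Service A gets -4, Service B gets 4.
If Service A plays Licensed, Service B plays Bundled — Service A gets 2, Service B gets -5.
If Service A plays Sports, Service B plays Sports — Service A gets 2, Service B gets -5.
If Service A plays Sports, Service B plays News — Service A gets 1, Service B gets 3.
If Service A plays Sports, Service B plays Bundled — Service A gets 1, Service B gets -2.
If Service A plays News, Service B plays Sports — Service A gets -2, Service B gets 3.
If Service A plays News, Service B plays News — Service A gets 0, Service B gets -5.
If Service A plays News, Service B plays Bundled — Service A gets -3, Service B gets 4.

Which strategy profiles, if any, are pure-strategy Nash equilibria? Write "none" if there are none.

Service A against Sports: payoffs 5, 2, -2 → best response Licensed.
Service A against News: payoffs -4, 1, 0 → best response Sports.
Service A against Bundled: payoffs 2, 1, -3 → best response Licensed.
Service B against Licensed: payoffs -3, 4, -5 → best response News.
Service B against Sports: payoffs -5, 3, -2 → best response News.
Service B against News: payoffs 3, -5, 4 → best response Bundled.
Mutual best responses: (Sports, News).

Pure NE: (Sports, News)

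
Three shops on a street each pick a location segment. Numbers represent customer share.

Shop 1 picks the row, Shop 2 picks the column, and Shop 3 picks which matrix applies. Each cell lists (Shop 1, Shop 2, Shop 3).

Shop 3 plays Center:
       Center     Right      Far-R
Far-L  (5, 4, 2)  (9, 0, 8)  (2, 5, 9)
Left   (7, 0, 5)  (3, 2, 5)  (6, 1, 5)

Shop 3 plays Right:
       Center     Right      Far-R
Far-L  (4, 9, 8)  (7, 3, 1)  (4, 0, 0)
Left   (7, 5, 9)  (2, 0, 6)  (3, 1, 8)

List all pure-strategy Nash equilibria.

(Left, Center, Right)

For each strategy profile, look for a profitable unilateral deviation.
(Far-L, Center, Center): Shop 1 can switch to Left (5 → 7). Not NE.
(Far-L, Center, Right): Shop 1 can switch to Left (4 → 7). Not NE.
(Far-L, Right, Center): Shop 2 can switch to Center (0 → 4). Not NE.
(Far-L, Right, Right): Shop 2 can switch to Center (3 → 9). Not NE.
(Far-L, Far-R, Center): Shop 1 can switch to Left (2 → 6). Not NE.
(Far-L, Far-R, Right): Shop 2 can switch to Center (0 → 9). Not NE.
(Left, Center, Right): Shop 1 gets 7, best alternative 4; Shop 2 gets 5, best alternative 1; Shop 3 gets 9, best alternative 5. No profitable deviation — NE.
(The remaining 5 profiles each have a profitable deviation by the same check.)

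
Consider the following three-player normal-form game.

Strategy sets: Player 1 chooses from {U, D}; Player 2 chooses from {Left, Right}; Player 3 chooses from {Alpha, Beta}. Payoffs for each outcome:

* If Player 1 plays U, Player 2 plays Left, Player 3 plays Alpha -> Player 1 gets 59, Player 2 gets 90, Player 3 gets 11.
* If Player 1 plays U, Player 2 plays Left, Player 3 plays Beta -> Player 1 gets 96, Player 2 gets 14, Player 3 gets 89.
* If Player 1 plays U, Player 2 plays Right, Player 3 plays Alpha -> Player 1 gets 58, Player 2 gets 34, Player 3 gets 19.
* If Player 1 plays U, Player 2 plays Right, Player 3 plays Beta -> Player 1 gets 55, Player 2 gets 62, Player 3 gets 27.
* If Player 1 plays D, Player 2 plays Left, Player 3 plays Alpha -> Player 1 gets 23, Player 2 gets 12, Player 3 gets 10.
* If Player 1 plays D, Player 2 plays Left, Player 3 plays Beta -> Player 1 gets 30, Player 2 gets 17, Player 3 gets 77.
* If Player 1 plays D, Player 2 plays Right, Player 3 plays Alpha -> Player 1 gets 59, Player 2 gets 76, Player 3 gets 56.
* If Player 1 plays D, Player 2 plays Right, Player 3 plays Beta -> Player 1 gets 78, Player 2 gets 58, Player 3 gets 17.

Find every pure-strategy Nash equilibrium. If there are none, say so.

Pure NE: (D, Right, Alpha)

(U, Left, Alpha): Player 3 can switch to Beta (11 → 89). Not NE.
(U, Left, Beta): Player 2 can switch to Right (14 → 62). Not NE.
(U, Right, Alpha): Player 1 can switch to D (58 → 59). Not NE.
(U, Right, Beta): Player 1 can switch to D (55 → 78). Not NE.
(D, Left, Alpha): Player 1 can switch to U (23 → 59). Not NE.
(D, Left, Beta): Player 1 can switch to U (30 → 96). Not NE.
(D, Right, Alpha): Player 1 gets 59, best alternative 58; Player 2 gets 76, best alternative 12; Player 3 gets 56, best alternative 17. No profitable deviation — NE.
(D, Right, Beta): Player 3 can switch to Alpha (17 → 56). Not NE.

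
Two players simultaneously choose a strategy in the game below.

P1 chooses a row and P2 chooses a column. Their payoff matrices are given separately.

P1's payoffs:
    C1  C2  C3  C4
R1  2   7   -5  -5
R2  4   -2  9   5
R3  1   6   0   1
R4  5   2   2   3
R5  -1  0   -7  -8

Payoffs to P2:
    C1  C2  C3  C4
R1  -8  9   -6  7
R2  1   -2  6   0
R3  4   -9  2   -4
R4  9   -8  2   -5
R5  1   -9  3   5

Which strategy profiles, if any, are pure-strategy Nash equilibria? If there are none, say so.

P1 against C1: payoffs 2, 4, 1, 5, -1 → best response R4.
P1 against C2: payoffs 7, -2, 6, 2, 0 → best response R1.
P1 against C3: payoffs -5, 9, 0, 2, -7 → best response R2.
P1 against C4: payoffs -5, 5, 1, 3, -8 → best response R2.
P2 against R1: payoffs -8, 9, -6, 7 → best response C2.
P2 against R2: payoffs 1, -2, 6, 0 → best response C3.
P2 against R3: payoffs 4, -9, 2, -4 → best response C1.
P2 against R4: payoffs 9, -8, 2, -5 → best response C1.
P2 against R5: payoffs 1, -9, 3, 5 → best response C4.
Mutual best responses: (R1, C2); (R2, C3); (R4, C1).

The pure Nash equilibria are (R1, C2); (R2, C3); (R4, C1).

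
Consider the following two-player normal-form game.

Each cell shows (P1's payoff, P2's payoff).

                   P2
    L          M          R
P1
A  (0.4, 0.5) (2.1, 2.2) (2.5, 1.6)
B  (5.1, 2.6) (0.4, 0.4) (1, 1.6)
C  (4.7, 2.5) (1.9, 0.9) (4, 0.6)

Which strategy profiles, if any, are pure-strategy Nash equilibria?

Check each profile: it is a Nash equilibrium iff no player can strictly gain by switching unilaterally.
(A, L): P1 can switch to B (0.4 → 5.1). Not NE.
(A, M): P1 gets 2.1, best alternative 1.9; P2 gets 2.2, best alternative 1.6. No profitable deviation — NE.
(A, R): P1 can switch to C (2.5 → 4). Not NE.
(B, L): P1 gets 5.1, best alternative 4.7; P2 gets 2.6, best alternative 1.6. No profitable deviation — NE.
(B, M): P1 can switch to A (0.4 → 2.1). Not NE.
(B, R): P1 can switch to A (1 → 2.5). Not NE.
(C, L): P1 can switch to B (4.7 → 5.1). Not NE.
(C, M): P1 can switch to A (1.9 → 2.1). Not NE.
(The remaining 1 profile has a profitable deviation by the same check.)

Pure-strategy Nash equilibria: (A, M), (B, L)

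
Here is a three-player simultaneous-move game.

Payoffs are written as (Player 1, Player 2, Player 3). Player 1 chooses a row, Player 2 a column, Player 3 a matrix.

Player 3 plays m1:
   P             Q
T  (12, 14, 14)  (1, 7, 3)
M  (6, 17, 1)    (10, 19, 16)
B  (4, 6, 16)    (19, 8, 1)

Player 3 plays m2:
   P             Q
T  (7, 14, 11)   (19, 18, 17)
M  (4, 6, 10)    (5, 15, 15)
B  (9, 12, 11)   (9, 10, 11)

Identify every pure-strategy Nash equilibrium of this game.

The pure Nash equilibria are (T, P, m1) and (T, Q, m2).

Player 1 against (P, m1): payoffs 12, 6, 4 → best response T.
Player 1 against (P, m2): payoffs 7, 4, 9 → best response B.
Player 1 against (Q, m1): payoffs 1, 10, 19 → best response B.
Player 1 against (Q, m2): payoffs 19, 5, 9 → best response T.
Player 2 against (T, m1): payoffs 14, 7 → best response P.
Player 2 against (T, m2): payoffs 14, 18 → best response Q.
Player 2 against (M, m1): payoffs 17, 19 → best response Q.
Player 2 against (M, m2): payoffs 6, 15 → best response Q.
Player 2 against (B, m1): payoffs 6, 8 → best response Q.
Player 2 against (B, m2): payoffs 12, 10 → best response P.
Player 3 against (T, P): payoffs 14, 11 → best response m1.
Player 3 against (T, Q): payoffs 3, 17 → best response m2.
Player 3 against (M, P): payoffs 1, 10 → best response m2.
Player 3 against (M, Q): payoffs 16, 15 → best response m1.
Player 3 against (B, P): payoffs 16, 11 → best response m1.
Player 3 against (B, Q): payoffs 1, 11 → best response m2.
Mutual best responses: (T, P, m1); (T, Q, m2).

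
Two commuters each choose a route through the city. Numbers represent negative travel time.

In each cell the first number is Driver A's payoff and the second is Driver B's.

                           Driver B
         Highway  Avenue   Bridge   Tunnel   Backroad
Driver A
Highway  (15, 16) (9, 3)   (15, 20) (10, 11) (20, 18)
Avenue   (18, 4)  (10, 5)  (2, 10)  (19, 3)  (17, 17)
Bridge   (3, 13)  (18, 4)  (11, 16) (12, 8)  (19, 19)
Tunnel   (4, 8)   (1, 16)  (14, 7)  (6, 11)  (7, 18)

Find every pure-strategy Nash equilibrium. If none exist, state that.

(Highway, Highway): Driver A can switch to Avenue (15 → 18). Not NE.
(Highway, Avenue): Driver A can switch to Avenue (9 → 10). Not NE.
(Highway, Bridge): Driver A gets 15, best alternative 14; Driver B gets 20, best alternative 18. No profitable deviation — NE.
(Highway, Tunnel): Driver A can switch to Avenue (10 → 19). Not NE.
(Highway, Backroad): Driver B can switch to Bridge (18 → 20). Not NE.
(Avenue, Highway): Driver B can switch to Avenue (4 → 5). Not NE.
(Avenue, Avenue): Driver A can switch to Bridge (10 → 18). Not NE.
(The remaining 13 profiles each have a profitable deviation by the same check.)

Pure NE: (Highway, Bridge)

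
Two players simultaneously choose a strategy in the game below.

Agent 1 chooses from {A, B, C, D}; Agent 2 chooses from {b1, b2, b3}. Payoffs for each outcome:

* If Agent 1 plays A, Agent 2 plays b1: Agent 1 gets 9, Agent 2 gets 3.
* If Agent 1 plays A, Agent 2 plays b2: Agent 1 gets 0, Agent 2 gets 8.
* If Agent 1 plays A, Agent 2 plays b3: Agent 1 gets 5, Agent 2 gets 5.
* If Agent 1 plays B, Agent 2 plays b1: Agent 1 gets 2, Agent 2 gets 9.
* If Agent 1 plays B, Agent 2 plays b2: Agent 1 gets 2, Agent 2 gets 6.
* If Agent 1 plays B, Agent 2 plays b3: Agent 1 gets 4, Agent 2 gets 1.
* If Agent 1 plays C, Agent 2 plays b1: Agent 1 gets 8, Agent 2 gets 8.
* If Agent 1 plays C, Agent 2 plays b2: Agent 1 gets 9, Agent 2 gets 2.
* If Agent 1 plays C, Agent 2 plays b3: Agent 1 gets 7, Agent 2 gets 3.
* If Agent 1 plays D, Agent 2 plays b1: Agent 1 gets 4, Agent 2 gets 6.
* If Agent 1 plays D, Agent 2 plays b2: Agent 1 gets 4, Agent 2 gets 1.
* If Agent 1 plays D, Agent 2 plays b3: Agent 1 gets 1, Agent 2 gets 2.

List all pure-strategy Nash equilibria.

For each strategy profile, look for a profitable unilateral deviation.
(A, b1): Agent 2 can switch to b2 (3 → 8). Not NE.
(A, b2): Agent 1 can switch to B (0 → 2). Not NE.
(A, b3): Agent 1 can switch to C (5 → 7). Not NE.
(B, b1): Agent 1 can switch to A (2 → 9). Not NE.
(B, b2): Agent 1 can switch to C (2 → 9). Not NE.
(B, b3): Agent 1 can switch to A (4 → 5). Not NE.
(C, b1): Agent 1 can switch to A (8 → 9). Not NE.
(C, b2): Agent 2 can switch to b1 (2 → 8). Not NE.
(C, b3): Agent 2 can switch to b1 (3 → 8). Not NE.
(D, b1): Agent 1 can switch to A (4 → 9). Not NE.
(D, b2): Agent 1 can switch to C (4 → 9). Not NE.
(D, b3): Agent 1 can switch to A (1 → 5). Not NE.

No pure-strategy Nash equilibrium.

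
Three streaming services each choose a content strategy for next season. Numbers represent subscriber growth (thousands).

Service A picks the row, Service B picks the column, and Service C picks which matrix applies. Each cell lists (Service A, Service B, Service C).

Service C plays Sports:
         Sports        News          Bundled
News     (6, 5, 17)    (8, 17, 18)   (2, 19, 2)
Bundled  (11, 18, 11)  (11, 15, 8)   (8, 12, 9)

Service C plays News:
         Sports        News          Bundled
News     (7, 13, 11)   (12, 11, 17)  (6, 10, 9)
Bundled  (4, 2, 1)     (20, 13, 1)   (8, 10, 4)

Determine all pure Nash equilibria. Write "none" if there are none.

Pure NE: (Bundled, Sports, Sports)

(News, Sports, Sports): Service A can switch to Bundled (6 → 11). Not NE.
(News, Sports, News): Service C can switch to Sports (11 → 17). Not NE.
(News, News, Sports): Service A can switch to Bundled (8 → 11). Not NE.
(News, News, News): Service A can switch to Bundled (12 → 20). Not NE.
(News, Bundled, Sports): Service A can switch to Bundled (2 → 8). Not NE.
(News, Bundled, News): Service A can switch to Bundled (6 → 8). Not NE.
(Bundled, Sports, Sports): Service A gets 11, best alternative 6; Service B gets 18, best alternative 15; Service C gets 11, best alternative 1. No profitable deviation — NE.
(Bundled, Sports, News): Service A can switch to News (4 → 7). Not NE.
(Bundled, News, Sports): Service B can switch to Sports (15 → 18). Not NE.
(Bundled, News, News): Service C can switch to Sports (1 → 8). Not NE.
(Bundled, Bundled, Sports): Service B can switch to Sports (12 → 18). Not NE.
(The remaining 1 profile has a profitable deviation by the same check.)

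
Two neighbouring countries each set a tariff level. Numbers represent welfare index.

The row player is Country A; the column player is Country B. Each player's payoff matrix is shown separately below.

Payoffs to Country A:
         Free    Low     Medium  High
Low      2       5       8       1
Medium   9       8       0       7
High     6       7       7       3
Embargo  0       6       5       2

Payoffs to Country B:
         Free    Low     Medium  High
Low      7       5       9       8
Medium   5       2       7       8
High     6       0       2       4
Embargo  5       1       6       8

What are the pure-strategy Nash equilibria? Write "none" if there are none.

(Low, Medium) and (Medium, High)

(Low, Free): Country A can switch to Medium (2 → 9). Not NE.
(Low, Low): Country A can switch to Medium (5 → 8). Not NE.
(Low, Medium): Country A gets 8, best alternative 7; Country B gets 9, best alternative 8. No profitable deviation — NE.
(Low, High): Country A can switch to Medium (1 → 7). Not NE.
(Medium, Free): Country B can switch to Medium (5 → 7). Not NE.
(Medium, Low): Country B can switch to Free (2 → 5). Not NE.
(Medium, Medium): Country A can switch to Low (0 → 8). Not NE.
(Medium, High): Country A gets 7, best alternative 3; Country B gets 8, best alternative 7. No profitable deviation — NE.
(High, Free): Country A can switch to Medium (6 → 9). Not NE.
(High, Low): Country A can switch to Medium (7 → 8). Not NE.
(High, Medium): Country A can switch to Low (7 → 8). Not NE.
(High, High): Country A can switch to Medium (3 → 7). Not NE.
(The remaining 4 profiles each have a profitable deviation by the same check.)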